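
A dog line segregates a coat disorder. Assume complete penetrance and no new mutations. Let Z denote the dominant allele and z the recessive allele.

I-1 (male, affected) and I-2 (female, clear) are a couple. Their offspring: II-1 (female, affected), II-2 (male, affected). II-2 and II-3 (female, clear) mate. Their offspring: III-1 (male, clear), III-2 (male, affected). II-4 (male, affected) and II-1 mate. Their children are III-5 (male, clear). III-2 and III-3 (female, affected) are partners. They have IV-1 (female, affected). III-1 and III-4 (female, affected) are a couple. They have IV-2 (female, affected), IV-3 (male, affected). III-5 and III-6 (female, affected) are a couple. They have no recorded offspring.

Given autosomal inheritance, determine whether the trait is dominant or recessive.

dominant

II-4 and II-1 are both affected yet have a clear child III-5. Under a recessive model two affected parents are homozygous and every child would be affected, so the trait cannot be recessive.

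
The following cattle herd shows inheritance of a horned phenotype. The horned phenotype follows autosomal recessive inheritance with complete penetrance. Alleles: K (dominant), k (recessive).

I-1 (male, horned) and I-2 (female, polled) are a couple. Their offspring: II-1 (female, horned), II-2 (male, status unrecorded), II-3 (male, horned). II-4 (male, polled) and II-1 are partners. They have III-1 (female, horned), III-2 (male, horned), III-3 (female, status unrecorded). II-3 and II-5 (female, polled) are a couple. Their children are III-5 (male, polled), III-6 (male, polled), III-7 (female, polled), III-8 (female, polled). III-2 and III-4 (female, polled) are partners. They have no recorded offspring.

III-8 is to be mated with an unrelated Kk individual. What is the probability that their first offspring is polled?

III-8 is polled so carries K and received k from II-3 (kk), so III-8 is Kk.
The cross gives 1/4 KK : 1/2 Kk : 1/4 kk, so P(offspring is polled) = 3/4.

3/4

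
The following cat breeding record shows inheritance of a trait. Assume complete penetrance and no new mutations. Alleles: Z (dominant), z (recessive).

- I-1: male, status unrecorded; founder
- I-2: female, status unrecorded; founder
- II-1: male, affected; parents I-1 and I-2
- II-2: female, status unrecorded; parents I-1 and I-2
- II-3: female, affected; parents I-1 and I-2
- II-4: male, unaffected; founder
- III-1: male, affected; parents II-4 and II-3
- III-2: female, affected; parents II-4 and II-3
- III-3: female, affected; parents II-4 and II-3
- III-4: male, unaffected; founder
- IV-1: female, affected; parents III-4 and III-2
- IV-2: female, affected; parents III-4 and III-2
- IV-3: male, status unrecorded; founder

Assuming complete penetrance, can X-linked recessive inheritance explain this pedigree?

No

Under X-linked recessive, III-2 (affected, female) cannot arise from II-4 (unaffected) × II-3 (affected).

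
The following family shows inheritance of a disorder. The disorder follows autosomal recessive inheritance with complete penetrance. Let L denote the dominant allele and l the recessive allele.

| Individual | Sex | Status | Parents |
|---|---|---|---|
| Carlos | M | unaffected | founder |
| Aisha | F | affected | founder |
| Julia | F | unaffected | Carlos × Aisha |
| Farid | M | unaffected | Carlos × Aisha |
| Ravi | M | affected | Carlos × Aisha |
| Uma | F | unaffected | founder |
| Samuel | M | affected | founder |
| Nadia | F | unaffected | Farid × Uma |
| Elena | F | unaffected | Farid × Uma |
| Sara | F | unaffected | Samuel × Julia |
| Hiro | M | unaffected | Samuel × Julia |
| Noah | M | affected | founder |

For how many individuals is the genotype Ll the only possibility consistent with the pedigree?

Obligate heterozygotes: Carlos is unaffected so carries L and passed l to Ravi (ll), so Carlos is Ll; Julia is unaffected so carries L and received l from Aisha (ll), so Julia is Ll; Farid is unaffected so carries L and received l from Aisha (ll), so Farid is Ll; Sara is unaffected so carries L and received l from Samuel (ll), so Sara is Ll; Hiro is unaffected so carries L and received l from Samuel (ll), so Hiro is Ll.
Every other individual is either homozygous by phenotype or has at least one consistent homozygous assignment, so the count is 5.

5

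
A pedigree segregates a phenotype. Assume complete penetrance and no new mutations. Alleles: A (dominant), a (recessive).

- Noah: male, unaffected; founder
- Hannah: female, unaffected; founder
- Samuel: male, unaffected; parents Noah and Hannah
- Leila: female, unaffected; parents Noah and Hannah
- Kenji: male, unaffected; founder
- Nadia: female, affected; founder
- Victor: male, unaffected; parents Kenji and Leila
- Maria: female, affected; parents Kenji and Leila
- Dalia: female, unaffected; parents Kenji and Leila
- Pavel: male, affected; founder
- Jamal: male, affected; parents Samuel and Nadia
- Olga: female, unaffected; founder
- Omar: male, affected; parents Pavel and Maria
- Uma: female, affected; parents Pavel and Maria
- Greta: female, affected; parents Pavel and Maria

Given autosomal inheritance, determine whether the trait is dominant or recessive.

Kenji and Leila are both unaffected yet have an affected child Maria. Under dominance, an affected child requires at least one affected parent, so the trait cannot be dominant.

recessive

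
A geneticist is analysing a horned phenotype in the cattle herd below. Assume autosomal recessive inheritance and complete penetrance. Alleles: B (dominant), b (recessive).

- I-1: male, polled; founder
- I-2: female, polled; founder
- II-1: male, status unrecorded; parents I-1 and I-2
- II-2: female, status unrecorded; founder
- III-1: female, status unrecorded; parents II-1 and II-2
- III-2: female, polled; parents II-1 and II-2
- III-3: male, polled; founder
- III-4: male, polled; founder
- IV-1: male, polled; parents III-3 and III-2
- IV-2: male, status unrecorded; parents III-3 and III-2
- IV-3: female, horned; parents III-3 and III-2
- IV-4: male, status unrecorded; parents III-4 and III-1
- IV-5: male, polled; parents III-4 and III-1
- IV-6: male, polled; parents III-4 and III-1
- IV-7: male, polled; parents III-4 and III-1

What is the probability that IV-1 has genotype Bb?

2/3

III-3 is polled so carries B and passed b to IV-3 (bb), so III-3 is Bb.
III-2 is polled so carries B and passed b to IV-3 (bb), so III-2 is Bb.
Their cross gives offspring ratios 1/4 BB : 1/2 Bb : 1/4 bb. Conditioning on IV-1 being polled, P(Bb) = 1/2 / 3/4 = 2/3.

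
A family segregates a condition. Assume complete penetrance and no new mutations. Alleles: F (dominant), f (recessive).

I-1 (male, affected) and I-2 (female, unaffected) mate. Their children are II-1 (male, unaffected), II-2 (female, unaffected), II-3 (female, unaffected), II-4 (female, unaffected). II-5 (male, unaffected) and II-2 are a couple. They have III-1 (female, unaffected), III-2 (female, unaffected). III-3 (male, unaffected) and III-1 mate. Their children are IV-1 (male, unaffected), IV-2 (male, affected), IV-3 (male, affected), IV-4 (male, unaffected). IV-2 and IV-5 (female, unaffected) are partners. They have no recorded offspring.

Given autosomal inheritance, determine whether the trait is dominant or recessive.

III-3 and III-1 are both unaffected yet have an affected child IV-2. Under dominance, an affected child requires at least one affected parent, so the trait cannot be dominant.

recessive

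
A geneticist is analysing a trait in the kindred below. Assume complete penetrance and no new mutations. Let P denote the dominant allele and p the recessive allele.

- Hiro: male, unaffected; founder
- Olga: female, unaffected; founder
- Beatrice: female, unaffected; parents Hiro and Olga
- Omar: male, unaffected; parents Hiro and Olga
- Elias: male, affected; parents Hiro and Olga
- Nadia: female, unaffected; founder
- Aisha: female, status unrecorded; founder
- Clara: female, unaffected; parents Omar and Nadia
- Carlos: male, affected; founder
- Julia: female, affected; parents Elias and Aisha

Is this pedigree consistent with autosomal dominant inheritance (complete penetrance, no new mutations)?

No

Under autosomal dominant, Elias (affected, male) cannot arise from Hiro (unaffected) × Olga (unaffected).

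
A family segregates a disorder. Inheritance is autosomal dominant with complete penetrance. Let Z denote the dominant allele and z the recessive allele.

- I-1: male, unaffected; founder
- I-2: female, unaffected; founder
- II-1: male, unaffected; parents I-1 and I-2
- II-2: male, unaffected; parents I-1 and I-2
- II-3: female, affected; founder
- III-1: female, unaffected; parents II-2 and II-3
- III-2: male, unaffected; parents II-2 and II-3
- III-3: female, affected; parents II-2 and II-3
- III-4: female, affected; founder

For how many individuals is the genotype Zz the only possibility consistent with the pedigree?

2

Obligate heterozygotes: II-3 is affected so carries Z and passed z to III-1 (zz), so II-3 is Zz; III-3 is affected so carries Z and received z from II-2 (zz), so III-3 is Zz.
Every other individual is either homozygous by phenotype or has at least one consistent homozygous assignment, so the count is 2.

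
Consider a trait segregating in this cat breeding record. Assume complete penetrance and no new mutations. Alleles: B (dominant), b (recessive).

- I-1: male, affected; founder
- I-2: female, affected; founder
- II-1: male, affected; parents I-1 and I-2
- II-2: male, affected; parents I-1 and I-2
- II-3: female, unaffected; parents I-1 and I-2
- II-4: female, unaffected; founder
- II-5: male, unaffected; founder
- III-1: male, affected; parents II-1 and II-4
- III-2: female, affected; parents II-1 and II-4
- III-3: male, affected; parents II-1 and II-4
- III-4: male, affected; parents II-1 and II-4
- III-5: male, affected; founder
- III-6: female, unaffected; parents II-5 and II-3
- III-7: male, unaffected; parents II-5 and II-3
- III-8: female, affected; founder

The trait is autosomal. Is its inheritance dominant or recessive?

dominant

I-1 and I-2 are both affected yet have an unaffected child II-3. Under a recessive model two affected parents are homozygous and every child would be affected, so the trait cannot be recessive.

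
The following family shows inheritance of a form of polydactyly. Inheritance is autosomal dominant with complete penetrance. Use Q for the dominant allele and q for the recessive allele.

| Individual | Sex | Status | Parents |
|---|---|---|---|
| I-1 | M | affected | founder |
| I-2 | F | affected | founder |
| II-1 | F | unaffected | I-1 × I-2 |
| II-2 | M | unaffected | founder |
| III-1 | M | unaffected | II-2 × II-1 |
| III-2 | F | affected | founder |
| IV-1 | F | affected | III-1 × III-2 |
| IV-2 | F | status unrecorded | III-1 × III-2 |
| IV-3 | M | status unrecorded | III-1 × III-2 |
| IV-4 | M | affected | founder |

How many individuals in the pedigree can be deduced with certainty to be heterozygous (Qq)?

Obligate heterozygotes: I-1 is affected so carries Q and passed q to II-1 (qq), so I-1 is Qq; I-2 is affected so carries Q and passed q to II-1 (qq), so I-2 is Qq; IV-1 is affected so carries Q and received q from III-1 (qq), so IV-1 is Qq.
Every other individual is either homozygous by phenotype or has at least one consistent homozygous assignment, so the count is 3.

3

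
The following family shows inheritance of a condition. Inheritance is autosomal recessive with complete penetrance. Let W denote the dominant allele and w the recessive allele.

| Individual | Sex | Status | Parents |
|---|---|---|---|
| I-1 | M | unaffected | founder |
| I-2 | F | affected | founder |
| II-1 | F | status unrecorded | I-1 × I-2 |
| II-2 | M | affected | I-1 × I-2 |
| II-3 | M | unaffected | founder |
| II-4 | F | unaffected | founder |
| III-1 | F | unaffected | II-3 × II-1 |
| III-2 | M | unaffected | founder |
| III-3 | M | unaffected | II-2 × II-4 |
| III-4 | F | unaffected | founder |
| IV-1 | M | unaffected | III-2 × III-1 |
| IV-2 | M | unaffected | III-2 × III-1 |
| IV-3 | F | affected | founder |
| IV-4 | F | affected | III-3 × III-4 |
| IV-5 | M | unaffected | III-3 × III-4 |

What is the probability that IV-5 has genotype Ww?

2/3

III-3 is unaffected so carries W and received w from II-2 (ww), so III-3 is Ww.
III-4 is unaffected so carries W and passed w to IV-4 (ww), so III-4 is Ww.
Their cross gives offspring ratios 1/4 WW : 1/2 Ww : 1/4 ww. Conditioning on IV-5 being unaffected, P(Ww) = 1/2 / 3/4 = 2/3.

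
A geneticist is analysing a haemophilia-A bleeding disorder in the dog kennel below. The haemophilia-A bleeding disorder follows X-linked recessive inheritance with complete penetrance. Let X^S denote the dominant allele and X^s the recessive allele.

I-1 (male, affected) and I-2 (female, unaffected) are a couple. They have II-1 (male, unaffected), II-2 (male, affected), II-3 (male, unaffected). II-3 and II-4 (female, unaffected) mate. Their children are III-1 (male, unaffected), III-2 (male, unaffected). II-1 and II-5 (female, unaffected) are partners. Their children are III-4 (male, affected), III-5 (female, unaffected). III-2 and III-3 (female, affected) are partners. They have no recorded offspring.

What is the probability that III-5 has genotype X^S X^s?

1/2

II-1 is unaffected, so II-1 is X^S Y.
II-5 is unaffected so carries S and passed s to III-4 (X^s Y), so II-5 is X^S X^s.
Their cross gives offspring ratios 1/2 X^S X^S : 1/2 X^S X^s. Conditioning on III-5 being unaffected, P(X^S X^s) = 1/2 / 1 = 1/2.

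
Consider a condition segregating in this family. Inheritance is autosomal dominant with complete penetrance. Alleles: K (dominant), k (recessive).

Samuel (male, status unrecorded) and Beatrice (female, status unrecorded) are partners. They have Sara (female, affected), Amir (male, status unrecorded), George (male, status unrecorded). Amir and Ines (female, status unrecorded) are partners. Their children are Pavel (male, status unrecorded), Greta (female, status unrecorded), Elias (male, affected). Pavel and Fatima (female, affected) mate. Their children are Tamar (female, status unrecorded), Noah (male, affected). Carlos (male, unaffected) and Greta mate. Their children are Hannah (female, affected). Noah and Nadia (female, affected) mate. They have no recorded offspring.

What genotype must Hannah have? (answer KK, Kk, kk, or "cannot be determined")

From phenotype alone, Hannah is KK or Kk.
Hannah is affected so carries K and received k from Carlos (kk), so Hannah is Kk.

Kk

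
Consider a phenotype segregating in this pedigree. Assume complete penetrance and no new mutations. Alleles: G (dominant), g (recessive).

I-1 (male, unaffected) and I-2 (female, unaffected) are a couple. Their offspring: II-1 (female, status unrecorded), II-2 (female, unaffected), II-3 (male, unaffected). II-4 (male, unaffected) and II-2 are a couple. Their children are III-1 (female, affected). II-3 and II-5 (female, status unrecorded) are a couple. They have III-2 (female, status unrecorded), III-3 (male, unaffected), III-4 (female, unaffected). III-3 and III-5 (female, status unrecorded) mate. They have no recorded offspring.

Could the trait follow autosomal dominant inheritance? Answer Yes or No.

Under autosomal dominant, III-1 (affected, female) cannot arise from II-4 (unaffected) × II-2 (unaffected).

No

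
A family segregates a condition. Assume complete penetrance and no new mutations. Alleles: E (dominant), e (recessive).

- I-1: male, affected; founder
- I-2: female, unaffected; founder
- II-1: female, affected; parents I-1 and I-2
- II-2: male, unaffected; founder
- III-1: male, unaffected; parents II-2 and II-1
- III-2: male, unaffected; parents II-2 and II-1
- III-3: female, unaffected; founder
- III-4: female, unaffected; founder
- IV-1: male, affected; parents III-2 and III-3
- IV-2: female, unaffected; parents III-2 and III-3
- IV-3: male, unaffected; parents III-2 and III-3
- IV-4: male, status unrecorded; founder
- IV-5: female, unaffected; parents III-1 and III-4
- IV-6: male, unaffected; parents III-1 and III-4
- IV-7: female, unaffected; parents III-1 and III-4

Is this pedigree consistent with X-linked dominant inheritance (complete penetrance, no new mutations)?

No

Under X-linked dominant, IV-1 (affected, male) cannot arise from III-2 (unaffected) × III-3 (unaffected).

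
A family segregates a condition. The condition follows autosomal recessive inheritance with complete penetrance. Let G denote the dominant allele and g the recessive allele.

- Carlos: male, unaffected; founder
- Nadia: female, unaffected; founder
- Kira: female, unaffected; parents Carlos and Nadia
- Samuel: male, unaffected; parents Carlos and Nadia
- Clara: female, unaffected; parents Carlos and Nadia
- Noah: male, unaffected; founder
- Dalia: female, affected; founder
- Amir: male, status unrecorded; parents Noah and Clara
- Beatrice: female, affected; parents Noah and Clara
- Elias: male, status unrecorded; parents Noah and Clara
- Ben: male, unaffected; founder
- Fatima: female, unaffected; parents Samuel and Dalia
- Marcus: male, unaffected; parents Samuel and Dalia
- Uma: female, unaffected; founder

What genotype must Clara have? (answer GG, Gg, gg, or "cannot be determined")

Gg

From phenotype alone, Clara is GG or Gg.
Clara is unaffected so carries G and passed g to Beatrice (gg), so Clara is Gg.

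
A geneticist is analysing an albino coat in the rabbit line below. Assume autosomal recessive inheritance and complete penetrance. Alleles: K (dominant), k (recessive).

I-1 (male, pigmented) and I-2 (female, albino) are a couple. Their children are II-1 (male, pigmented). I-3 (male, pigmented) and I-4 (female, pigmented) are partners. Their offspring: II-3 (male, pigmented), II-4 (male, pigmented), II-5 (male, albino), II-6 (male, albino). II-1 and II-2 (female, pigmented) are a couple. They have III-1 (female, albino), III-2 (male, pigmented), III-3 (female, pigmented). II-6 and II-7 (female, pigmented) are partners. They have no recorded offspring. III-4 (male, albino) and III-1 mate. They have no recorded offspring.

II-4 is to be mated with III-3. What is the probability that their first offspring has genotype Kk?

I-3 is pigmented so carries K and passed k to II-5 (kk), so I-3 is Kk.
I-4 is pigmented so carries K and passed k to II-5 (kk), so I-4 is Kk.
II-4 is a pigmented offspring of I-3 (Kk) × I-4 (Kk), whose cross gives 1/4 KK : 1/2 Kk : 1/4 kk; conditioning on being pigmented, II-4 is KK with probability 1/3, Kk with probability 2/3.
II-1 is pigmented so carries K and received k from I-2 (kk), so II-1 is Kk.
II-2 is pigmented so carries K and passed k to III-1 (kk), so II-2 is Kk.
III-3 is a pigmented offspring of II-1 (Kk) × II-2 (Kk), whose cross gives 1/4 KK : 1/2 Kk : 1/4 kk; conditioning on being pigmented, III-3 is KK with probability 1/3, Kk with probability 2/3.
Summing over parental genotype combinations, P(offspring has genotype Kk) = 2/9·1/2 + 2/9·1/2 + 4/9·1/2 = 4/9.

4/9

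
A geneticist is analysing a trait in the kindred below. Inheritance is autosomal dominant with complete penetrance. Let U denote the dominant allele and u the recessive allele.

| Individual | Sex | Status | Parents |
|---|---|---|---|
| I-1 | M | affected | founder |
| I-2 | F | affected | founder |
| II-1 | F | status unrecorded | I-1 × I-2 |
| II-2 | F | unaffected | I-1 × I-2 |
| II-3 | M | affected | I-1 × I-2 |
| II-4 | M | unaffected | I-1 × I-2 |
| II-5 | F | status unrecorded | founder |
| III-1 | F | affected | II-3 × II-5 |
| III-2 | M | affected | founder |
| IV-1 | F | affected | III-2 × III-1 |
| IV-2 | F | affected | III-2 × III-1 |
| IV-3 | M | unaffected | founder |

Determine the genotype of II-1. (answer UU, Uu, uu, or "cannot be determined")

II-1's phenotype is unrecorded, and no parent or child forces a single allele at both positions; consistent genotype assignments exist with II-1 as UU or Uu or uu.

cannot be determined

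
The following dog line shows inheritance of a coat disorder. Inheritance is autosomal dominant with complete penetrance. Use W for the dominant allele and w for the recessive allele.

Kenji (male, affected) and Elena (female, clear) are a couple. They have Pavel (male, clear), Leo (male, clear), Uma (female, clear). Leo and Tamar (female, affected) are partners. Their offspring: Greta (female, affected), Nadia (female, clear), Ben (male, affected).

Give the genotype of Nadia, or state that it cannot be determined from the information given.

Nadia is clear, so Nadia is ww.

ww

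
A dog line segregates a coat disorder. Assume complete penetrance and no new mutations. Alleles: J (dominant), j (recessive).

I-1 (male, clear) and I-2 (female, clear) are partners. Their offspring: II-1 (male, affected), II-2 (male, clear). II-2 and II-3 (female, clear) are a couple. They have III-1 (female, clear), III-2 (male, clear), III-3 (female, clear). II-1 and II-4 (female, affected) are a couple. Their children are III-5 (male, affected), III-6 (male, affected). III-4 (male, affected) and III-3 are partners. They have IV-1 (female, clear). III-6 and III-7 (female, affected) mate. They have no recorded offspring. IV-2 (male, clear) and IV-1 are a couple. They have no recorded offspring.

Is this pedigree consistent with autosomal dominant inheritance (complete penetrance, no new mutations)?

Under autosomal dominant, II-1 (affected, male) cannot arise from I-1 (clear) × I-2 (clear).

No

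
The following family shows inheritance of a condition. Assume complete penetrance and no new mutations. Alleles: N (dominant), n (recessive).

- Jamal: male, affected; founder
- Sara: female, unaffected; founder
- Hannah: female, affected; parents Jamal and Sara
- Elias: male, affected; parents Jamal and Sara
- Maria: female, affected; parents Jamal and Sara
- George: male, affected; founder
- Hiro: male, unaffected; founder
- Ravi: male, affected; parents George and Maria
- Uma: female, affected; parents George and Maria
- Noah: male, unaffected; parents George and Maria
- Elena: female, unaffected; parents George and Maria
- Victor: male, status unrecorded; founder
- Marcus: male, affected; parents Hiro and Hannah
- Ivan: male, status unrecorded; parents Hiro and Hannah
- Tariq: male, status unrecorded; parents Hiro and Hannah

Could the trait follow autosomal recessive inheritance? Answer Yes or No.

No

Under autosomal recessive, Noah (unaffected, male) cannot arise from George (affected) × Maria (affected).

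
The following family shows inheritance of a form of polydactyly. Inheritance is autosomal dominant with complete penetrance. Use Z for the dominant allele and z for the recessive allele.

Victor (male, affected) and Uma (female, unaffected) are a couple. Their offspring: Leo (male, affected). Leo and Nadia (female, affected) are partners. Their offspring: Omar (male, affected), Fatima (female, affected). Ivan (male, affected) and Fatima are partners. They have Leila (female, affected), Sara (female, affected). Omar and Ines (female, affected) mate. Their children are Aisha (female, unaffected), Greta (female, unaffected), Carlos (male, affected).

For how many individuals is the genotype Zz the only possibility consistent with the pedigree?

3

Obligate heterozygotes: Leo is affected so carries Z and received z from Uma (zz), so Leo is Zz; Omar is affected so carries Z and passed z to Aisha (zz), so Omar is Zz; Ines is affected so carries Z and passed z to Aisha (zz), so Ines is Zz.
Every other individual is either homozygous by phenotype or has at least one consistent homozygous assignment, so the count is 3.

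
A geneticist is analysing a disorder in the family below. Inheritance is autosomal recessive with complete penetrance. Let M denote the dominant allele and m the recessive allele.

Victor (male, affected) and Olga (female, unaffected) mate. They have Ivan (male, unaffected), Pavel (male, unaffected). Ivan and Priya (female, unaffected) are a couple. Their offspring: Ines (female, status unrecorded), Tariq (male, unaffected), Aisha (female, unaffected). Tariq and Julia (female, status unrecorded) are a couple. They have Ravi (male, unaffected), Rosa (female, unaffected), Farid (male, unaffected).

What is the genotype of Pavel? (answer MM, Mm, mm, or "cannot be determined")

From phenotype alone, Pavel is MM or Mm.
Pavel is unaffected so carries M and received m from Victor (mm), so Pavel is Mm.

Mm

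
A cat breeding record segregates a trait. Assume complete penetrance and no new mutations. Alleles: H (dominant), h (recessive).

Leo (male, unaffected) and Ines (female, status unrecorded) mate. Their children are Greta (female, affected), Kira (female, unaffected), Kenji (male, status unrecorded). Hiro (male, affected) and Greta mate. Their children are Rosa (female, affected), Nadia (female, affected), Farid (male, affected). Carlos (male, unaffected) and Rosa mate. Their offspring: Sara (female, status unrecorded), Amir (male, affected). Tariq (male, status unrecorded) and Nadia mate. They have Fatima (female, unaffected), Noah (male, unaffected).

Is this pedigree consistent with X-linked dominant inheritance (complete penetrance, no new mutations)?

Yes

A consistent assignment under X-linked dominant exists: Leo X^h Y, Ines X^H X^h, Greta X^H X^h, Kira X^h X^h, Kenji X^H Y, Hiro X^H Y, Rosa X^H X^H, Nadia X^H X^h, Farid X^H Y, Carlos X^h Y, Tariq X^h Y, Sara X^H X^h, Amir X^H Y, Fatima X^h X^h, Noah X^h Y.
In this assignment every recorded phenotype matches its genotype and every non-founder's genotype is obtainable from its parents' genotypes, so the pedigree is consistent.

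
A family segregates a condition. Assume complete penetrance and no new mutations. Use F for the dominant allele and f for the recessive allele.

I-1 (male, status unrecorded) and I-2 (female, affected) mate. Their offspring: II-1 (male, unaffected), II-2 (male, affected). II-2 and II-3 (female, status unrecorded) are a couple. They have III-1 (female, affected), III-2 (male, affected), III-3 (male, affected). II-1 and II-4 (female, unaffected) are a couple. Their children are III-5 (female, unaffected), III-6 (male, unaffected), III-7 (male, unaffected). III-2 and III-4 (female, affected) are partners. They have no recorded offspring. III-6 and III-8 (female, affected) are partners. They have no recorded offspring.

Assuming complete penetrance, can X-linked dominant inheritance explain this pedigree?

A consistent assignment under X-linked dominant exists: I-1 X^F Y, I-2 X^F X^f, II-1 X^f Y, II-2 X^F Y, II-3 X^F X^F, II-4 X^f X^f, III-1 X^F X^F, III-2 X^F Y, III-3 X^F Y, III-4 X^F X^F, III-5 X^f X^f, III-6 X^f Y, III-7 X^f Y, III-8 X^F X^F.
In this assignment every recorded phenotype matches its genotype and every non-founder's genotype is obtainable from its parents' genotypes, so the pedigree is consistent.

Yes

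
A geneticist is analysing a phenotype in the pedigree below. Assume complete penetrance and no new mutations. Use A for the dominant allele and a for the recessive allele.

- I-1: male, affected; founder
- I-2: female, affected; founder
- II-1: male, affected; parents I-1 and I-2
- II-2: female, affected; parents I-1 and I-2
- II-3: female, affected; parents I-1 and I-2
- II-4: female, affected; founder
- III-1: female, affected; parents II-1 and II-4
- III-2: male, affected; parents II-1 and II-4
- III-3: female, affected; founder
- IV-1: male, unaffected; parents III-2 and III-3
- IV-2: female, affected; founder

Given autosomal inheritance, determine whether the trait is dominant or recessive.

dominant

III-2 and III-3 are both affected yet have an unaffected child IV-1. Under a recessive model two affected parents are homozygous and every child would be affected, so the trait cannot be recessive.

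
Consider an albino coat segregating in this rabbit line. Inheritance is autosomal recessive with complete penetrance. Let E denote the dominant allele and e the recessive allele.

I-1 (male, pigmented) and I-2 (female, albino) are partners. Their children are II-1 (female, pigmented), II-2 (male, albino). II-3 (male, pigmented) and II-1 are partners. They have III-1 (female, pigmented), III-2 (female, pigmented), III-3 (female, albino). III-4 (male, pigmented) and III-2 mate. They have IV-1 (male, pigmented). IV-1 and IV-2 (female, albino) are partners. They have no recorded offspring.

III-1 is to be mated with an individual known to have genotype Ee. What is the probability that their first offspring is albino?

1/6

II-3 is pigmented so carries E and passed e to III-3 (ee), so II-3 is Ee.
II-1 is pigmented so carries E and received e from I-2 (ee), so II-1 is Ee.
III-1 is a pigmented offspring of II-3 (Ee) × II-1 (Ee), whose cross gives 1/4 EE : 1/2 Ee : 1/4 ee; conditioning on being pigmented, III-1 is EE with probability 1/3, Ee with probability 2/3.
Summing over parental genotype combinations, P(offspring is albino) = 2/3·1/4 = 1/6.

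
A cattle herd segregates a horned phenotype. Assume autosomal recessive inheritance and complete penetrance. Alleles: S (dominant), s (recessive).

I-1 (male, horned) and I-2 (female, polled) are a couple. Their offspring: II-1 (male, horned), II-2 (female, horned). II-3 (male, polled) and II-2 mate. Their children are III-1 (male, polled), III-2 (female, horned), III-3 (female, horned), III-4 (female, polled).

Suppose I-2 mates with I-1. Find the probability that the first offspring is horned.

I-2 is polled so carries S and passed s to II-1 (ss), so I-2 is Ss.
I-1 is horned, so I-1 is ss.
The cross gives 1/2 Ss : 1/2 ss, so P(offspring is horned) = 1/2.

1/2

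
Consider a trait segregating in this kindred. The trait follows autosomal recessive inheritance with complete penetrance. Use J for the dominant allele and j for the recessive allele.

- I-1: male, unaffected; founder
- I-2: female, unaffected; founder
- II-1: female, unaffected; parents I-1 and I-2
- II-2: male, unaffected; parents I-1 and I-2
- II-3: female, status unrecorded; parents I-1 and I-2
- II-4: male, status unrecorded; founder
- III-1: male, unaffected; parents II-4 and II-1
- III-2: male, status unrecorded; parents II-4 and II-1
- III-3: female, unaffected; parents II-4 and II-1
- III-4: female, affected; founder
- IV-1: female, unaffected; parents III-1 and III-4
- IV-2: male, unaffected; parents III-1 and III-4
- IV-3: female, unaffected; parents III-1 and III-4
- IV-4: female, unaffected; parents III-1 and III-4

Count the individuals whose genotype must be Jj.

Obligate heterozygotes: IV-1 is unaffected so carries J and received j from III-4 (jj), so IV-1 is Jj; IV-2 is unaffected so carries J and received j from III-4 (jj), so IV-2 is Jj; IV-3 is unaffected so carries J and received j from III-4 (jj), so IV-3 is Jj; IV-4 is unaffected so carries J and received j from III-4 (jj), so IV-4 is Jj.
Every other individual is either homozygous by phenotype or has at least one consistent homozygous assignment, so the count is 4.

4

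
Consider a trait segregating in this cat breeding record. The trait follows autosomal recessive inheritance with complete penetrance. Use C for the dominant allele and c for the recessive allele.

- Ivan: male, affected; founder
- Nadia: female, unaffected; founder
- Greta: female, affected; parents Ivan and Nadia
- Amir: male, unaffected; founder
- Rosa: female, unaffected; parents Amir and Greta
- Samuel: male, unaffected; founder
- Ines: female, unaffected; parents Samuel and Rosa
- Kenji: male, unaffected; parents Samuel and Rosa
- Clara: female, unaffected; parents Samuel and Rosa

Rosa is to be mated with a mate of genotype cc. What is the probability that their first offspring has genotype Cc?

Rosa is unaffected so carries C and received c from Greta (cc), so Rosa is Cc.
The cross gives 1/2 Cc : 1/2 cc, so P(offspring has genotype Cc) = 1/2.

1/2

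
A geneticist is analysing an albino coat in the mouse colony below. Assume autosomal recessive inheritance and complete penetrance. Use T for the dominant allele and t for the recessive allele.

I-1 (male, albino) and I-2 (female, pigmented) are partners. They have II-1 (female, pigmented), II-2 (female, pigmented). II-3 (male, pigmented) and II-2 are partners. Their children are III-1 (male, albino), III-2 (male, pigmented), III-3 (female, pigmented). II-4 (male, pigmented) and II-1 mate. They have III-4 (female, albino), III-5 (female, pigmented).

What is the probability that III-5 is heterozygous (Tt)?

2/3

II-4 is pigmented so carries T and passed t to III-4 (tt), so II-4 is Tt.
II-1 is pigmented so carries T and received t from I-1 (tt), so II-1 is Tt.
Their cross gives offspring ratios 1/4 TT : 1/2 Tt : 1/4 tt. Conditioning on III-5 being pigmented, P(Tt) = 1/2 / 3/4 = 2/3.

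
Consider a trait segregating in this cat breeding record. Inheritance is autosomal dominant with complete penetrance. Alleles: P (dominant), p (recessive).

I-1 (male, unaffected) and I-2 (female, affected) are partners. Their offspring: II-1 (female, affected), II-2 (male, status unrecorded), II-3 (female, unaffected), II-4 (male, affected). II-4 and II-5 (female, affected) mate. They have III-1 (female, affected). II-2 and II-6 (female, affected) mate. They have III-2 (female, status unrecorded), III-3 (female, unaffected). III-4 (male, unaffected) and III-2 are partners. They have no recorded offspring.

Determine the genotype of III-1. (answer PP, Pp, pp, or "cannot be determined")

cannot be determined

III-1's phenotype allows PP or Pp, and no parent or child forces a single allele at both positions; consistent genotype assignments exist with III-1 as PP or Pp.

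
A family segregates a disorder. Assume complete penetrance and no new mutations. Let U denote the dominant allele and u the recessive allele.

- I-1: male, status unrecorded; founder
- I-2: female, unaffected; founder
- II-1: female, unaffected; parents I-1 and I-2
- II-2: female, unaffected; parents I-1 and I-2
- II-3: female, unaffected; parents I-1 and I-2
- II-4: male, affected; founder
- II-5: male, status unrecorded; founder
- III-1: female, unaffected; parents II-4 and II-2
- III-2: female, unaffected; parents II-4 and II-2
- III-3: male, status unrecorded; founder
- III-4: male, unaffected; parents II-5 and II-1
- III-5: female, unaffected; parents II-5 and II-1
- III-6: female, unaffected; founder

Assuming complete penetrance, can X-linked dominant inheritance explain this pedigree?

Under X-linked dominant, III-1 (unaffected, female) cannot arise from II-4 (affected) × II-2 (unaffected).

No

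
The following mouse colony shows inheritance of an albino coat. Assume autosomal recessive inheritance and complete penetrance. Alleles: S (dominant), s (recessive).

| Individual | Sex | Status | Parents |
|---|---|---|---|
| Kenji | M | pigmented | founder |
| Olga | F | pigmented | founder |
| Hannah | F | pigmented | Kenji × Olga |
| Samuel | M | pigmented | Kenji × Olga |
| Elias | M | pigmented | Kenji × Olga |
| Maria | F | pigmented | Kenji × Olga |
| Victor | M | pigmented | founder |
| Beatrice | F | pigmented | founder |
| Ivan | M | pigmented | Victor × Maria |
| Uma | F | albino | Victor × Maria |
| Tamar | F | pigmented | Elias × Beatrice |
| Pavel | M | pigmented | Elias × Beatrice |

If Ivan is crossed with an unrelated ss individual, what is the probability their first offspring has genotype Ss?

2/3

Victor is pigmented so carries S and passed s to Uma (ss), so Victor is Ss.
Maria is pigmented so carries S and passed s to Uma (ss), so Maria is Ss.
Ivan is a pigmented offspring of Victor (Ss) × Maria (Ss), whose cross gives 1/4 SS : 1/2 Ss : 1/4 ss; conditioning on being pigmented, Ivan is SS with probability 1/3, Ss with probability 2/3.
Summing over parental genotype combinations, P(offspring has genotype Ss) = 1/3·1 + 2/3·1/2 = 2/3.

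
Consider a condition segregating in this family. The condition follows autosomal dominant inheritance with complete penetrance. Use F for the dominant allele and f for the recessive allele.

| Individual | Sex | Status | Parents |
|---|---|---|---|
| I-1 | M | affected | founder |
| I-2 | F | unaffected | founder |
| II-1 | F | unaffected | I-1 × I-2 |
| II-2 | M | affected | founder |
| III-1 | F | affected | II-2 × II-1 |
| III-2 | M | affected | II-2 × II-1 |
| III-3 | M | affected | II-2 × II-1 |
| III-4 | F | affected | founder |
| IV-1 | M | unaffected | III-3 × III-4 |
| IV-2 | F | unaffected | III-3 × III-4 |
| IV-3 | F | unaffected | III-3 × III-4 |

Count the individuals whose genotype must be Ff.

5

Obligate heterozygotes: I-1 is affected so carries F and passed f to II-1 (ff), so I-1 is Ff; III-1 is affected so carries F and received f from II-1 (ff), so III-1 is Ff; III-2 is affected so carries F and received f from II-1 (ff), so III-2 is Ff; III-3 is affected so carries F and received f from II-1 (ff), so III-3 is Ff; III-4 is affected so carries F and passed f to IV-1 (ff), so III-4 is Ff.
Every other individual is either homozygous by phenotype or has at least one consistent homozygous assignment, so the count is 5.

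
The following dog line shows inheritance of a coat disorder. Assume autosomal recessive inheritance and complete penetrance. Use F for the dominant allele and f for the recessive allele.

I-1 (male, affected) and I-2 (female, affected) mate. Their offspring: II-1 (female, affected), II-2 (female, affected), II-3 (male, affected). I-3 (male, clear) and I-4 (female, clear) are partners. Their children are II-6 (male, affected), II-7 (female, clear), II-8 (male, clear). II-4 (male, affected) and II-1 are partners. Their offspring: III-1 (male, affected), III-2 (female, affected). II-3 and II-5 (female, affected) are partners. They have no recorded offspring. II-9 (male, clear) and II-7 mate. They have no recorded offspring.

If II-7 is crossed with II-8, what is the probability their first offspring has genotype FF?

4/9

I-3 is clear so carries F and passed f to II-6 (ff), so I-3 is Ff.
I-4 is clear so carries F and passed f to II-6 (ff), so I-4 is Ff.
II-7 is a clear offspring of I-3 (Ff) × I-4 (Ff), whose cross gives 1/4 FF : 1/2 Ff : 1/4 ff; conditioning on being clear, II-7 is FF with probability 1/3, Ff with probability 2/3.
II-8 is a clear offspring of I-3 (Ff) × I-4 (Ff), whose cross gives 1/4 FF : 1/2 Ff : 1/4 ff; conditioning on being clear, II-8 is FF with probability 1/3, Ff with probability 2/3.
Summing over parental genotype combinations, P(offspring has genotype FF) = 1/9·1 + 2/9·1/2 + 2/9·1/2 + 4/9·1/4 = 4/9.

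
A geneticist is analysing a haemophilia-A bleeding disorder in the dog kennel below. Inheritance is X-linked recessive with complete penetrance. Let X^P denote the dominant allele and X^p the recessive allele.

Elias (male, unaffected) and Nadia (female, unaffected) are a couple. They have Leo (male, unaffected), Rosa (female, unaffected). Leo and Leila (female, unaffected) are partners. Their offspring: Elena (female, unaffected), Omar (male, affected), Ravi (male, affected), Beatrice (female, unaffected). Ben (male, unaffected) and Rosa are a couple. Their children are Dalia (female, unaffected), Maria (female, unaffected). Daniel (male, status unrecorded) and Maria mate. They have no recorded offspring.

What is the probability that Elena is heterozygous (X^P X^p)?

1/2

Leo is unaffected, so Leo is X^P Y.
Leila is unaffected so carries P and passed p to Omar (X^p Y), so Leila is X^P X^p.
Their cross gives offspring ratios 1/2 X^P X^P : 1/2 X^P X^p. Conditioning on Elena being unaffected, P(X^P X^p) = 1/2 / 1 = 1/2.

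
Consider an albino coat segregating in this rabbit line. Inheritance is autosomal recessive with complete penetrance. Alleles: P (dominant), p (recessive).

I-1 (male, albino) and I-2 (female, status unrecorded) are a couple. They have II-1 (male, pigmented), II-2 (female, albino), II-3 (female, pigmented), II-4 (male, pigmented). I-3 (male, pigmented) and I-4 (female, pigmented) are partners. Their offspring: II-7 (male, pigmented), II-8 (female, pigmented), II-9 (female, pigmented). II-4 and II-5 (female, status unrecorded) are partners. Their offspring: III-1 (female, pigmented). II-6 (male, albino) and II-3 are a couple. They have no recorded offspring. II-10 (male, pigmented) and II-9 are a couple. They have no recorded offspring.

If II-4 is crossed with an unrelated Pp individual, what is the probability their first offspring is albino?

1/4

II-4 is pigmented so carries P and received p from I-1 (pp), so II-4 is Pp.
The cross gives 1/4 PP : 1/2 Pp : 1/4 pp, so P(offspring is albino) = 1/4.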